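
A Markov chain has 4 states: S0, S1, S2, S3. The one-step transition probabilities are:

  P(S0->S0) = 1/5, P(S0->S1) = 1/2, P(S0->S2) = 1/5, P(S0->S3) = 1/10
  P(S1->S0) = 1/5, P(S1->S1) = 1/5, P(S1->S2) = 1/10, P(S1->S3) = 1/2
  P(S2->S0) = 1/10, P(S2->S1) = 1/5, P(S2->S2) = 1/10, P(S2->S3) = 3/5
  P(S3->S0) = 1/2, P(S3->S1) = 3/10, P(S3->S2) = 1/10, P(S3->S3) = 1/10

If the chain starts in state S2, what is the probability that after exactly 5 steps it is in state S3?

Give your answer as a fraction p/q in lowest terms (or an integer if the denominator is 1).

Answer: 2847/10000

Derivation:
Computing P^5 by repeated multiplication:
P^1 =
  S0: [1/5, 1/2, 1/5, 1/10]
  S1: [1/5, 1/5, 1/10, 1/2]
  S2: [1/10, 1/5, 1/10, 3/5]
  S3: [1/2, 3/10, 1/10, 1/10]
P^2 =
  S0: [21/100, 27/100, 3/25, 2/5]
  S1: [17/50, 31/100, 3/25, 23/100]
  S2: [37/100, 29/100, 11/100, 23/100]
  S3: [11/50, 9/25, 3/20, 27/100]
P^3 =
  S0: [77/250, 303/1000, 121/1000, 67/250]
  S1: [257/1000, 13/40, 67/500, 71/250]
  S2: [129/500, 167/500, 137/1000, 271/1000]
  S3: [133/500, 293/1000, 61/500, 319/1000]
P^4 =
  S0: [2683/10000, 399/1250, 327/2500, 2817/10000]
  S1: [1359/5000, 611/2000, 1257/10000, 297/1000]
  S2: [669/2500, 609/2000, 629/5000, 3021/10000]
  S3: [567/2000, 3117/10000, 633/5000, 1391/5000]
P^5 =
  S0: [27143/100000, 15433/50000, 12683/100000, 7327/25000]
  S1: [27653/100000, 7781/25000, 6359/50000, 5701/20000]
  S2: [5561/20000, 31049/100000, 3169/25000, 2847/10000]
  S3: [677/2500, 31287/100000, 2567/20000, 14399/50000]

(P^5)[S2 -> S3] = 2847/10000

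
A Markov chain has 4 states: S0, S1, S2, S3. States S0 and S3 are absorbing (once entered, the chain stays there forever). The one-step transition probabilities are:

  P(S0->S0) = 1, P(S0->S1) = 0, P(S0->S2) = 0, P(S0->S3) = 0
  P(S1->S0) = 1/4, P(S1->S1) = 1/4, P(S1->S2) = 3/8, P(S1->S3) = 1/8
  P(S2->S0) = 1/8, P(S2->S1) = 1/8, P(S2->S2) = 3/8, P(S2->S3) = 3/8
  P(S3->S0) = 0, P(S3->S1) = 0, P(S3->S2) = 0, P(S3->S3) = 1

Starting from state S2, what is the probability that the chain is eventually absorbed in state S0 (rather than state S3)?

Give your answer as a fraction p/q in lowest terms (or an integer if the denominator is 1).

Answer: 8/27

Derivation:
Let a_i = P(absorbed in S0 | start in state i).
Boundary conditions: a_S0 = 1, a_S3 = 0.
For each transient state i, a_i = sum_j P(i->j) * a_j:
  a_S1 = 1/4*a_S0 + 1/4*a_S1 + 3/8*a_S2 + 1/8*a_S3
  a_S2 = 1/8*a_S0 + 1/8*a_S1 + 3/8*a_S2 + 3/8*a_S3

Substituting a_S0 = 1 and a_S3 = 0, rearrange to (I - Q) a = r where r[i] = P(i -> S0):
  [3/4, -3/8] . (a_S1, a_S2) = 1/4
  [-1/8, 5/8] . (a_S1, a_S2) = 1/8

Solving yields:
  a_S1 = 13/27
  a_S2 = 8/27

Starting state is S2, so the absorption probability is a_S2 = 8/27.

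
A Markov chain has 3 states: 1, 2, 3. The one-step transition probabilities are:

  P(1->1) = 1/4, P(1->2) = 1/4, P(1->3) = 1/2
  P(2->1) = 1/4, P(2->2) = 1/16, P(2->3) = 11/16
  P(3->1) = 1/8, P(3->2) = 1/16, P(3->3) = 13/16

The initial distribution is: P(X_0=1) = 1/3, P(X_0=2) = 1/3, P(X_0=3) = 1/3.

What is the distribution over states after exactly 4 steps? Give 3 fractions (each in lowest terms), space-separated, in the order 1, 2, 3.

Answer: 3847/24576 1511/16384 36925/49152

Derivation:
Propagating the distribution step by step (d_{t+1} = d_t * P):
d_0 = (1=1/3, 2=1/3, 3=1/3)
  d_1[1] = 1/3*1/4 + 1/3*1/4 + 1/3*1/8 = 5/24
  d_1[2] = 1/3*1/4 + 1/3*1/16 + 1/3*1/16 = 1/8
  d_1[3] = 1/3*1/2 + 1/3*11/16 + 1/3*13/16 = 2/3
d_1 = (1=5/24, 2=1/8, 3=2/3)
  d_2[1] = 5/24*1/4 + 1/8*1/4 + 2/3*1/8 = 1/6
  d_2[2] = 5/24*1/4 + 1/8*1/16 + 2/3*1/16 = 13/128
  d_2[3] = 5/24*1/2 + 1/8*11/16 + 2/3*13/16 = 281/384
d_2 = (1=1/6, 2=13/128, 3=281/384)
  d_3[1] = 1/6*1/4 + 13/128*1/4 + 281/384*1/8 = 487/3072
  d_3[2] = 1/6*1/4 + 13/128*1/16 + 281/384*1/16 = 3/32
  d_3[3] = 1/6*1/2 + 13/128*11/16 + 281/384*13/16 = 2297/3072
d_3 = (1=487/3072, 2=3/32, 3=2297/3072)
  d_4[1] = 487/3072*1/4 + 3/32*1/4 + 2297/3072*1/8 = 3847/24576
  d_4[2] = 487/3072*1/4 + 3/32*1/16 + 2297/3072*1/16 = 1511/16384
  d_4[3] = 487/3072*1/2 + 3/32*11/16 + 2297/3072*13/16 = 36925/49152
d_4 = (1=3847/24576, 2=1511/16384, 3=36925/49152)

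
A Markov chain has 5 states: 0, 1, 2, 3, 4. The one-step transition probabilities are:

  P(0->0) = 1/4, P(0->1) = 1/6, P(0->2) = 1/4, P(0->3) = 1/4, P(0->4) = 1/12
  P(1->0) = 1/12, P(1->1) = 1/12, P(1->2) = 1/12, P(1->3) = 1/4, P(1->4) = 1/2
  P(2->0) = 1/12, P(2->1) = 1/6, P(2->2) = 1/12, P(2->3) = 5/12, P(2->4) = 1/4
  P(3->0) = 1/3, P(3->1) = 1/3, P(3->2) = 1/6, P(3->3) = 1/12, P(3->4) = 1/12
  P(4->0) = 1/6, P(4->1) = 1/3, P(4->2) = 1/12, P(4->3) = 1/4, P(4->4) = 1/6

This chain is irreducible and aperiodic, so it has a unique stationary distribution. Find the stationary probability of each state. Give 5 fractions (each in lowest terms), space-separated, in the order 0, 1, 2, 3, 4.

Answer: 5235/27302 3046/13651 3679/27302 3188/13651 2960/13651

Derivation:
The stationary distribution satisfies pi = pi * P, i.e.:
  pi_0 = 1/4*pi_0 + 1/12*pi_1 + 1/12*pi_2 + 1/3*pi_3 + 1/6*pi_4
  pi_1 = 1/6*pi_0 + 1/12*pi_1 + 1/6*pi_2 + 1/3*pi_3 + 1/3*pi_4
  pi_2 = 1/4*pi_0 + 1/12*pi_1 + 1/12*pi_2 + 1/6*pi_3 + 1/12*pi_4
  pi_3 = 1/4*pi_0 + 1/4*pi_1 + 5/12*pi_2 + 1/12*pi_3 + 1/4*pi_4
  pi_4 = 1/12*pi_0 + 1/2*pi_1 + 1/4*pi_2 + 1/12*pi_3 + 1/6*pi_4
with normalization: pi_0 + pi_1 + pi_2 + pi_3 + pi_4 = 1.

Using the first 4 balance equations plus normalization, the linear system A*pi = b is:
  [-3/4, 1/12, 1/12, 1/3, 1/6] . pi = 0
  [1/6, -11/12, 1/6, 1/3, 1/3] . pi = 0
  [1/4, 1/12, -11/12, 1/6, 1/12] . pi = 0
  [1/4, 1/4, 5/12, -11/12, 1/4] . pi = 0
  [1, 1, 1, 1, 1] . pi = 1

Solving yields:
  pi_0 = 5235/27302
  pi_1 = 3046/13651
  pi_2 = 3679/27302
  pi_3 = 3188/13651
  pi_4 = 2960/13651

Verification (pi * P):
  5235/27302*1/4 + 3046/13651*1/12 + 3679/27302*1/12 + 3188/13651*1/3 + 2960/13651*1/6 = 5235/27302 = pi_0  (ok)
  5235/27302*1/6 + 3046/13651*1/12 + 3679/27302*1/6 + 3188/13651*1/3 + 2960/13651*1/3 = 3046/13651 = pi_1  (ok)
  5235/27302*1/4 + 3046/13651*1/12 + 3679/27302*1/12 + 3188/13651*1/6 + 2960/13651*1/12 = 3679/27302 = pi_2  (ok)
  5235/27302*1/4 + 3046/13651*1/4 + 3679/27302*5/12 + 3188/13651*1/12 + 2960/13651*1/4 = 3188/13651 = pi_3  (ok)
  5235/27302*1/12 + 3046/13651*1/2 + 3679/27302*1/4 + 3188/13651*1/12 + 2960/13651*1/6 = 2960/13651 = pi_4  (ok)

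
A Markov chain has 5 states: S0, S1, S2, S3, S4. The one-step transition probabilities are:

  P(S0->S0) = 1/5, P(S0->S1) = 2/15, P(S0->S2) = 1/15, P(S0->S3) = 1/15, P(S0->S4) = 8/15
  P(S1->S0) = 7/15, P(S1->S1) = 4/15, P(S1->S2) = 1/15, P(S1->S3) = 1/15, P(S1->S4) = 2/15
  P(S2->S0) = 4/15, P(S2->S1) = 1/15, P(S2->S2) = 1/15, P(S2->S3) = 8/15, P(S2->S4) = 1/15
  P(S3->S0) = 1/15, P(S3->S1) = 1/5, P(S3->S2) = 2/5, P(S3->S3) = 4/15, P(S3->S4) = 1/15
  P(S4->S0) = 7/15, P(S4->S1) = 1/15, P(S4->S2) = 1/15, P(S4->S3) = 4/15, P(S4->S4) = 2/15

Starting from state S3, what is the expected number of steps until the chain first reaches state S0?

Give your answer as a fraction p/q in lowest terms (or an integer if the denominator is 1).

Answer: 19050/4093

Derivation:
Let h_i = expected steps to first reach S0 from state i.
Boundary: h_S0 = 0.
First-step equations for the other states:
  h_S1 = 1 + 7/15*h_S0 + 4/15*h_S1 + 1/15*h_S2 + 1/15*h_S3 + 2/15*h_S4
  h_S2 = 1 + 4/15*h_S0 + 1/15*h_S1 + 1/15*h_S2 + 8/15*h_S3 + 1/15*h_S4
  h_S3 = 1 + 1/15*h_S0 + 1/5*h_S1 + 2/5*h_S2 + 4/15*h_S3 + 1/15*h_S4
  h_S4 = 1 + 7/15*h_S0 + 1/15*h_S1 + 1/15*h_S2 + 4/15*h_S3 + 2/15*h_S4

Substituting h_S0 = 0 and rearranging gives the linear system (I - Q) h = 1:
  [11/15, -1/15, -1/15, -2/15] . (h_S1, h_S2, h_S3, h_S4) = 1
  [-1/15, 14/15, -8/15, -1/15] . (h_S1, h_S2, h_S3, h_S4) = 1
  [-1/5, -2/5, 11/15, -1/15] . (h_S1, h_S2, h_S3, h_S4) = 1
  [-1/15, -1/15, -4/15, 13/15] . (h_S1, h_S2, h_S3, h_S4) = 1

Solving yields:
  h_S1 = 11175/4093
  h_S2 = 16980/4093
  h_S3 = 19050/4093
  h_S4 = 12750/4093

Starting state is S3, so the expected hitting time is h_S3 = 19050/4093.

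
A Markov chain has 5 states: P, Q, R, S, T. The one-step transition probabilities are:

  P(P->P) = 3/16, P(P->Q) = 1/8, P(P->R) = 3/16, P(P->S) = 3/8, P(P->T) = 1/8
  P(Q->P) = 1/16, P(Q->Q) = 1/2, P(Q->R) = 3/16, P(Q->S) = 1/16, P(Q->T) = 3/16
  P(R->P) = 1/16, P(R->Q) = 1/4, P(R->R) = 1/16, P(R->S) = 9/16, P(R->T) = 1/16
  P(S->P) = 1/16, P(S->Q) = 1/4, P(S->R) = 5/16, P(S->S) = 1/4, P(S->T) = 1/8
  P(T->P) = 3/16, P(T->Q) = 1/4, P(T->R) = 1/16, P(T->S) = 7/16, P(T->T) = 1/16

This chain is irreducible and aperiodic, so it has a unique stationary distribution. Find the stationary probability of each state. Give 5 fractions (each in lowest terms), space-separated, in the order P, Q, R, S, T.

Answer: 631/7061 4497/14122 1300/7061 1995/7061 1773/14122

Derivation:
The stationary distribution satisfies pi = pi * P, i.e.:
  pi_P = 3/16*pi_P + 1/16*pi_Q + 1/16*pi_R + 1/16*pi_S + 3/16*pi_T
  pi_Q = 1/8*pi_P + 1/2*pi_Q + 1/4*pi_R + 1/4*pi_S + 1/4*pi_T
  pi_R = 3/16*pi_P + 3/16*pi_Q + 1/16*pi_R + 5/16*pi_S + 1/16*pi_T
  pi_S = 3/8*pi_P + 1/16*pi_Q + 9/16*pi_R + 1/4*pi_S + 7/16*pi_T
  pi_T = 1/8*pi_P + 3/16*pi_Q + 1/16*pi_R + 1/8*pi_S + 1/16*pi_T
with normalization: pi_P + pi_Q + pi_R + pi_S + pi_T = 1.

Using the first 4 balance equations plus normalization, the linear system A*pi = b is:
  [-13/16, 1/16, 1/16, 1/16, 3/16] . pi = 0
  [1/8, -1/2, 1/4, 1/4, 1/4] . pi = 0
  [3/16, 3/16, -15/16, 5/16, 1/16] . pi = 0
  [3/8, 1/16, 9/16, -3/4, 7/16] . pi = 0
  [1, 1, 1, 1, 1] . pi = 1

Solving yields:
  pi_P = 631/7061
  pi_Q = 4497/14122
  pi_R = 1300/7061
  pi_S = 1995/7061
  pi_T = 1773/14122

Verification (pi * P):
  631/7061*3/16 + 4497/14122*1/16 + 1300/7061*1/16 + 1995/7061*1/16 + 1773/14122*3/16 = 631/7061 = pi_P  (ok)
  631/7061*1/8 + 4497/14122*1/2 + 1300/7061*1/4 + 1995/7061*1/4 + 1773/14122*1/4 = 4497/14122 = pi_Q  (ok)
  631/7061*3/16 + 4497/14122*3/16 + 1300/7061*1/16 + 1995/7061*5/16 + 1773/14122*1/16 = 1300/7061 = pi_R  (ok)
  631/7061*3/8 + 4497/14122*1/16 + 1300/7061*9/16 + 1995/7061*1/4 + 1773/14122*7/16 = 1995/7061 = pi_S  (ok)
  631/7061*1/8 + 4497/14122*3/16 + 1300/7061*1/16 + 1995/7061*1/8 + 1773/14122*1/16 = 1773/14122 = pi_T  (ok)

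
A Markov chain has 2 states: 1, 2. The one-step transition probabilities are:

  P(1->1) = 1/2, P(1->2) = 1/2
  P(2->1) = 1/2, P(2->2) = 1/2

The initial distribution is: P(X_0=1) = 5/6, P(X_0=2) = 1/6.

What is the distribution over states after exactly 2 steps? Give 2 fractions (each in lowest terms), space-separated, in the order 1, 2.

Propagating the distribution step by step (d_{t+1} = d_t * P):
d_0 = (1=5/6, 2=1/6)
  d_1[1] = 5/6*1/2 + 1/6*1/2 = 1/2
  d_1[2] = 5/6*1/2 + 1/6*1/2 = 1/2
d_1 = (1=1/2, 2=1/2)
  d_2[1] = 1/2*1/2 + 1/2*1/2 = 1/2
  d_2[2] = 1/2*1/2 + 1/2*1/2 = 1/2
d_2 = (1=1/2, 2=1/2)

Answer: 1/2 1/2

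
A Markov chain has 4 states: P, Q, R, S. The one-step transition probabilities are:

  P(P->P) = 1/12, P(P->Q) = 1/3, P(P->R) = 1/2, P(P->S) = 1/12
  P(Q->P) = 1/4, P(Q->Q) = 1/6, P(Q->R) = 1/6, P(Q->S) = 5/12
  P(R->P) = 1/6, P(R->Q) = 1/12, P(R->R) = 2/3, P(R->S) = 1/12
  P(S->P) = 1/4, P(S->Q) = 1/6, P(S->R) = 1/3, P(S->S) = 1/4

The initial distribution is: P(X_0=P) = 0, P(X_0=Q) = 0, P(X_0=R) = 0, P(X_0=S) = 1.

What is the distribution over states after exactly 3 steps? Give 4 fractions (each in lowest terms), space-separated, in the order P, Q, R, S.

Answer: 157/864 137/864 35/72 25/144

Derivation:
Propagating the distribution step by step (d_{t+1} = d_t * P):
d_0 = (P=0, Q=0, R=0, S=1)
  d_1[P] = 0*1/12 + 0*1/4 + 0*1/6 + 1*1/4 = 1/4
  d_1[Q] = 0*1/3 + 0*1/6 + 0*1/12 + 1*1/6 = 1/6
  d_1[R] = 0*1/2 + 0*1/6 + 0*2/3 + 1*1/3 = 1/3
  d_1[S] = 0*1/12 + 0*5/12 + 0*1/12 + 1*1/4 = 1/4
d_1 = (P=1/4, Q=1/6, R=1/3, S=1/4)
  d_2[P] = 1/4*1/12 + 1/6*1/4 + 1/3*1/6 + 1/4*1/4 = 13/72
  d_2[Q] = 1/4*1/3 + 1/6*1/6 + 1/3*1/12 + 1/4*1/6 = 13/72
  d_2[R] = 1/4*1/2 + 1/6*1/6 + 1/3*2/3 + 1/4*1/3 = 11/24
  d_2[S] = 1/4*1/12 + 1/6*5/12 + 1/3*1/12 + 1/4*1/4 = 13/72
d_2 = (P=13/72, Q=13/72, R=11/24, S=13/72)
  d_3[P] = 13/72*1/12 + 13/72*1/4 + 11/24*1/6 + 13/72*1/4 = 157/864
  d_3[Q] = 13/72*1/3 + 13/72*1/6 + 11/24*1/12 + 13/72*1/6 = 137/864
  d_3[R] = 13/72*1/2 + 13/72*1/6 + 11/24*2/3 + 13/72*1/3 = 35/72
  d_3[S] = 13/72*1/12 + 13/72*5/12 + 11/24*1/12 + 13/72*1/4 = 25/144
d_3 = (P=157/864, Q=137/864, R=35/72, S=25/144)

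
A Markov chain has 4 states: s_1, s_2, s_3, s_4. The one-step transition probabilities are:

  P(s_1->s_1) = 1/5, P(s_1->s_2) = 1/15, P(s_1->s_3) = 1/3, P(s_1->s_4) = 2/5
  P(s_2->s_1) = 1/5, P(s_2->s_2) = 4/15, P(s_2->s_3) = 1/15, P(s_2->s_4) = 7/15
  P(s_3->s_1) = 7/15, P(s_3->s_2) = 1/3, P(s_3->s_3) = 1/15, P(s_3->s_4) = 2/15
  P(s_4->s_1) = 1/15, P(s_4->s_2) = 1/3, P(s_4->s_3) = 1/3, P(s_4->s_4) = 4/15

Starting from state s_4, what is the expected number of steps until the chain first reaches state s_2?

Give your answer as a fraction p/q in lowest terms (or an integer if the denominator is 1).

Let h_i = expected steps to first reach s_2 from state i.
Boundary: h_s_2 = 0.
First-step equations for the other states:
  h_s_1 = 1 + 1/5*h_s_1 + 1/15*h_s_2 + 1/3*h_s_3 + 2/5*h_s_4
  h_s_3 = 1 + 7/15*h_s_1 + 1/3*h_s_2 + 1/15*h_s_3 + 2/15*h_s_4
  h_s_4 = 1 + 1/15*h_s_1 + 1/3*h_s_2 + 1/3*h_s_3 + 4/15*h_s_4

Substituting h_s_2 = 0 and rearranging gives the linear system (I - Q) h = 1:
  [4/5, -1/3, -2/5] . (h_s_1, h_s_3, h_s_4) = 1
  [-7/15, 14/15, -2/15] . (h_s_1, h_s_3, h_s_4) = 1
  [-1/15, -1/3, 11/15] . (h_s_1, h_s_3, h_s_4) = 1

Solving yields:
  h_s_1 = 4845/1039
  h_s_3 = 4065/1039
  h_s_4 = 3705/1039

Starting state is s_4, so the expected hitting time is h_s_4 = 3705/1039.

Answer: 3705/1039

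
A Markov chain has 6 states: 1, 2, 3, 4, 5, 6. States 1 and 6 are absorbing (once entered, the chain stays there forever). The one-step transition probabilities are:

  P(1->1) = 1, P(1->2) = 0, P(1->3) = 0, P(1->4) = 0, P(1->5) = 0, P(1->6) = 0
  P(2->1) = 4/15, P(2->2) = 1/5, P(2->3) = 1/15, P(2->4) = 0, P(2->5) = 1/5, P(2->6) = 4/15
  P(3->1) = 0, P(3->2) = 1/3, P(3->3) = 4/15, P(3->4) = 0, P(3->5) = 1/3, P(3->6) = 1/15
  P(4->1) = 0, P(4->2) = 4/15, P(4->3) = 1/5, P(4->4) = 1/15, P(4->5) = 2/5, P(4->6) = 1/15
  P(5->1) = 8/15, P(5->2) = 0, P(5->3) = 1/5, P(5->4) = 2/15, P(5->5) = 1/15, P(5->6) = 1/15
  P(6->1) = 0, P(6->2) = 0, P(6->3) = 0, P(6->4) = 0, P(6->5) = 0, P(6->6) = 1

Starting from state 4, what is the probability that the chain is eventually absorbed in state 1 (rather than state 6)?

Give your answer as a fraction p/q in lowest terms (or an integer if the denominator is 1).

Let a_i = P(absorbed in 1 | start in state i).
Boundary conditions: a_1 = 1, a_6 = 0.
For each transient state i, a_i = sum_j P(i->j) * a_j:
  a_2 = 4/15*a_1 + 1/5*a_2 + 1/15*a_3 + 0*a_4 + 1/5*a_5 + 4/15*a_6
  a_3 = 0*a_1 + 1/3*a_2 + 4/15*a_3 + 0*a_4 + 1/3*a_5 + 1/15*a_6
  a_4 = 0*a_1 + 4/15*a_2 + 1/5*a_3 + 1/15*a_4 + 2/5*a_5 + 1/15*a_6
  a_5 = 8/15*a_1 + 0*a_2 + 1/5*a_3 + 2/15*a_4 + 1/15*a_5 + 1/15*a_6

Substituting a_1 = 1 and a_6 = 0, rearrange to (I - Q) a = r where r[i] = P(i -> 1):
  [4/5, -1/15, 0, -1/5] . (a_2, a_3, a_4, a_5) = 4/15
  [-1/3, 11/15, 0, -1/3] . (a_2, a_3, a_4, a_5) = 0
  [-4/15, -1/5, 14/15, -2/5] . (a_2, a_3, a_4, a_5) = 0
  [0, -1/5, -2/15, 14/15] . (a_2, a_3, a_4, a_5) = 8/15

Solving yields:
  a_2 = 1424/2433
  a_3 = 510/811
  a_4 = 1567/2433
  a_5 = 1942/2433

Starting state is 4, so the absorption probability is a_4 = 1567/2433.

Answer: 1567/2433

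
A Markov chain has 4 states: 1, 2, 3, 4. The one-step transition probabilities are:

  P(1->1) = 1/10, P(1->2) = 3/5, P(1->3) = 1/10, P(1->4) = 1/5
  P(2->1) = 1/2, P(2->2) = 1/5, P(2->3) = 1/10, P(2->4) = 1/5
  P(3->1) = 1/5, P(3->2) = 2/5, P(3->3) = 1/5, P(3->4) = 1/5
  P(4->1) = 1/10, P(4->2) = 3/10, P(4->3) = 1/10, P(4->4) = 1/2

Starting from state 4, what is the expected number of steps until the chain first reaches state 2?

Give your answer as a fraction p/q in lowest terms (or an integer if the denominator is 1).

Let h_i = expected steps to first reach 2 from state i.
Boundary: h_2 = 0.
First-step equations for the other states:
  h_1 = 1 + 1/10*h_1 + 3/5*h_2 + 1/10*h_3 + 1/5*h_4
  h_3 = 1 + 1/5*h_1 + 2/5*h_2 + 1/5*h_3 + 1/5*h_4
  h_4 = 1 + 1/10*h_1 + 3/10*h_2 + 1/10*h_3 + 1/2*h_4

Substituting h_2 = 0 and rearranging gives the linear system (I - Q) h = 1:
  [9/10, -1/10, -1/5] . (h_1, h_3, h_4) = 1
  [-1/5, 4/5, -1/5] . (h_1, h_3, h_4) = 1
  [-1/10, -1/10, 1/2] . (h_1, h_3, h_4) = 1

Solving yields:
  h_1 = 63/31
  h_3 = 77/31
  h_4 = 90/31

Starting state is 4, so the expected hitting time is h_4 = 90/31.

Answer: 90/31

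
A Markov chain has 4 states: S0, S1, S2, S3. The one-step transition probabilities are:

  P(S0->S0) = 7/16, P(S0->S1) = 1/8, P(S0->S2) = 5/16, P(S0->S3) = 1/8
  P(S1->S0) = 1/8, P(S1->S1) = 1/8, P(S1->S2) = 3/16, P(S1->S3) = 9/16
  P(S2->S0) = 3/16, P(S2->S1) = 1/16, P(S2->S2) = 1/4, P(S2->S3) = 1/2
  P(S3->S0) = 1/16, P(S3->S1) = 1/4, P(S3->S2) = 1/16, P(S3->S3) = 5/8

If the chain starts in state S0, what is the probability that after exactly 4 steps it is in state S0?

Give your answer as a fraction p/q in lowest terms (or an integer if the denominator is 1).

Computing P^4 by repeated multiplication:
P^1 =
  S0: [7/16, 1/8, 5/16, 1/8]
  S1: [1/8, 1/8, 3/16, 9/16]
  S2: [3/16, 1/16, 1/4, 1/2]
  S3: [1/16, 1/4, 1/16, 5/8]
P^2 =
  S0: [35/128, 31/256, 63/256, 23/64]
  S1: [9/64, 47/256, 37/256, 17/32]
  S2: [43/256, 11/64, 21/128, 127/256]
  S3: [7/64, 51/256, 31/256, 73/128]
P^3 =
  S0: [833/4096, 633/4096, 787/4096, 1843/4096]
  S1: [593/4096, 747/4096, 605/4096, 2151/4096]
  S2: [321/2048, 181/1024, 321/2048, 261/512]
  S3: [537/4096, 773/4096, 563/4096, 2223/4096]
P^4 =
  S0: [11301/65536, 11091/65536, 11055/65536, 32089/65536]
  S1: [9611/65536, 11889/65536, 9777/65536, 34259/65536]
  S2: [2489/16384, 5863/32768, 5019/32768, 4227/8192]
  S3: [9217/65536, 12075/65536, 9479/65536, 34765/65536]

(P^4)[S0 -> S0] = 11301/65536

Answer: 11301/65536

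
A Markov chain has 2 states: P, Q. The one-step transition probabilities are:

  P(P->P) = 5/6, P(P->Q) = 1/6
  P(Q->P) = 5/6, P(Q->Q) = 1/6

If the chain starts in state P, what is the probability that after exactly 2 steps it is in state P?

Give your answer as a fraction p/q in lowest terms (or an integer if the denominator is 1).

Computing P^2 by repeated multiplication:
P^1 =
  P: [5/6, 1/6]
  Q: [5/6, 1/6]
P^2 =
  P: [5/6, 1/6]
  Q: [5/6, 1/6]

(P^2)[P -> P] = 5/6

Answer: 5/6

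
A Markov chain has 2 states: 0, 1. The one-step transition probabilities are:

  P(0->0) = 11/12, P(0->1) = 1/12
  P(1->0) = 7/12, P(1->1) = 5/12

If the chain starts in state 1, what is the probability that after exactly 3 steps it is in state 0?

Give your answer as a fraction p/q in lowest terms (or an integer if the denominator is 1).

Answer: 91/108

Derivation:
Computing P^3 by repeated multiplication:
P^1 =
  0: [11/12, 1/12]
  1: [7/12, 5/12]
P^2 =
  0: [8/9, 1/9]
  1: [7/9, 2/9]
P^3 =
  0: [95/108, 13/108]
  1: [91/108, 17/108]

(P^3)[1 -> 0] = 91/108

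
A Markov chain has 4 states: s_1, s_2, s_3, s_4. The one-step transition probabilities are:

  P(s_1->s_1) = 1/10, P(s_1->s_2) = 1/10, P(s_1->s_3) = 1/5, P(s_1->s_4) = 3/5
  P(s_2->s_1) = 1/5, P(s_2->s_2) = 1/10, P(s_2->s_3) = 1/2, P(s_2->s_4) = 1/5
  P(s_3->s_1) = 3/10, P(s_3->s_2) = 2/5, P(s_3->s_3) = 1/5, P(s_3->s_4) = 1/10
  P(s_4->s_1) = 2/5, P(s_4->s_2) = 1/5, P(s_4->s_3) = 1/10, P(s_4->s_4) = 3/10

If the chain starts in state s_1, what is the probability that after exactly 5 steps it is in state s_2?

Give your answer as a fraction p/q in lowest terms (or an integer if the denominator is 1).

Answer: 19647/100000

Derivation:
Computing P^5 by repeated multiplication:
P^1 =
  s_1: [1/10, 1/10, 1/5, 3/5]
  s_2: [1/5, 1/10, 1/2, 1/5]
  s_3: [3/10, 2/5, 1/5, 1/10]
  s_4: [2/5, 1/5, 1/10, 3/10]
P^2 =
  s_1: [33/100, 11/50, 17/100, 7/25]
  s_2: [27/100, 27/100, 21/100, 1/4]
  s_3: [21/100, 17/100, 31/100, 31/100]
  s_4: [23/100, 4/25, 23/100, 19/50]
P^3 =
  s_1: [6/25, 179/1000, 119/500, 343/1000]
  s_2: [61/250, 47/250, 32/125, 39/125]
  s_3: [34/125, 28/125, 11/50, 71/250]
  s_4: [69/250, 207/1000, 21/100, 307/1000]
P^4 =
  s_1: [671/2500, 2057/10000, 1097/5000, 613/2000]
  s_2: [659/2500, 26/125, 563/2500, 379/1250]
  s_3: [629/2500, 243/1250, 597/2500, 197/625]
  s_4: [637/2500, 1937/10000, 1157/5000, 3201/10000]
P^5 =
  s_1: [641/2500, 19647/100000, 11553/50000, 31607/100000]
  s_2: [321/1250, 4947/25000, 2901/12500, 7831/25000]
  s_3: [818/3125, 5079/25000, 567/2500, 7707/25000]
  s_4: [3271/12500, 20143/100000, 2261/10000, 31079/100000]

(P^5)[s_1 -> s_2] = 19647/100000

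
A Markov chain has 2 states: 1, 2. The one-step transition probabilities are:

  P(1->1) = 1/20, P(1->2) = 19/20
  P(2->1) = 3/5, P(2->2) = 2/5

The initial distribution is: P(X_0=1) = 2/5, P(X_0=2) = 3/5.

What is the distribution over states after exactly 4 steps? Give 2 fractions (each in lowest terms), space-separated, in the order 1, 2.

Propagating the distribution step by step (d_{t+1} = d_t * P):
d_0 = (1=2/5, 2=3/5)
  d_1[1] = 2/5*1/20 + 3/5*3/5 = 19/50
  d_1[2] = 2/5*19/20 + 3/5*2/5 = 31/50
d_1 = (1=19/50, 2=31/50)
  d_2[1] = 19/50*1/20 + 31/50*3/5 = 391/1000
  d_2[2] = 19/50*19/20 + 31/50*2/5 = 609/1000
d_2 = (1=391/1000, 2=609/1000)
  d_3[1] = 391/1000*1/20 + 609/1000*3/5 = 7699/20000
  d_3[2] = 391/1000*19/20 + 609/1000*2/5 = 12301/20000
d_3 = (1=7699/20000, 2=12301/20000)
  d_4[1] = 7699/20000*1/20 + 12301/20000*3/5 = 155311/400000
  d_4[2] = 7699/20000*19/20 + 12301/20000*2/5 = 244689/400000
d_4 = (1=155311/400000, 2=244689/400000)

Answer: 155311/400000 244689/400000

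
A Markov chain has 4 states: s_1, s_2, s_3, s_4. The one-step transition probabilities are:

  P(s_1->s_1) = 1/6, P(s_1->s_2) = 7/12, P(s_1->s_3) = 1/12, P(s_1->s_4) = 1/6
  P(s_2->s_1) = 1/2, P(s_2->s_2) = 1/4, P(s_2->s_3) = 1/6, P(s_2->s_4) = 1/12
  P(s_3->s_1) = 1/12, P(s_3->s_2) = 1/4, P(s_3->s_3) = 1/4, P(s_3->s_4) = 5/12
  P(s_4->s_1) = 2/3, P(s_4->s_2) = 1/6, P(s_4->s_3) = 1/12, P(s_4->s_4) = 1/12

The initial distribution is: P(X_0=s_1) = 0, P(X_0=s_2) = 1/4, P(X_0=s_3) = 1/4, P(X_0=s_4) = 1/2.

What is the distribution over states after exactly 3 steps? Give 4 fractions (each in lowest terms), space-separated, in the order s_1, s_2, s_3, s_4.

Answer: 431/1152 779/2304 79/576 347/2304

Derivation:
Propagating the distribution step by step (d_{t+1} = d_t * P):
d_0 = (s_1=0, s_2=1/4, s_3=1/4, s_4=1/2)
  d_1[s_1] = 0*1/6 + 1/4*1/2 + 1/4*1/12 + 1/2*2/3 = 23/48
  d_1[s_2] = 0*7/12 + 1/4*1/4 + 1/4*1/4 + 1/2*1/6 = 5/24
  d_1[s_3] = 0*1/12 + 1/4*1/6 + 1/4*1/4 + 1/2*1/12 = 7/48
  d_1[s_4] = 0*1/6 + 1/4*1/12 + 1/4*5/12 + 1/2*1/12 = 1/6
d_1 = (s_1=23/48, s_2=5/24, s_3=7/48, s_4=1/6)
  d_2[s_1] = 23/48*1/6 + 5/24*1/2 + 7/48*1/12 + 1/6*2/3 = 59/192
  d_2[s_2] = 23/48*7/12 + 5/24*1/4 + 7/48*1/4 + 1/6*1/6 = 19/48
  d_2[s_3] = 23/48*1/12 + 5/24*1/6 + 7/48*1/4 + 1/6*1/12 = 1/8
  d_2[s_4] = 23/48*1/6 + 5/24*1/12 + 7/48*5/12 + 1/6*1/12 = 11/64
d_2 = (s_1=59/192, s_2=19/48, s_3=1/8, s_4=11/64)
  d_3[s_1] = 59/192*1/6 + 19/48*1/2 + 1/8*1/12 + 11/64*2/3 = 431/1152
  d_3[s_2] = 59/192*7/12 + 19/48*1/4 + 1/8*1/4 + 11/64*1/6 = 779/2304
  d_3[s_3] = 59/192*1/12 + 19/48*1/6 + 1/8*1/4 + 11/64*1/12 = 79/576
  d_3[s_4] = 59/192*1/6 + 19/48*1/12 + 1/8*5/12 + 11/64*1/12 = 347/2304
d_3 = (s_1=431/1152, s_2=779/2304, s_3=79/576, s_4=347/2304)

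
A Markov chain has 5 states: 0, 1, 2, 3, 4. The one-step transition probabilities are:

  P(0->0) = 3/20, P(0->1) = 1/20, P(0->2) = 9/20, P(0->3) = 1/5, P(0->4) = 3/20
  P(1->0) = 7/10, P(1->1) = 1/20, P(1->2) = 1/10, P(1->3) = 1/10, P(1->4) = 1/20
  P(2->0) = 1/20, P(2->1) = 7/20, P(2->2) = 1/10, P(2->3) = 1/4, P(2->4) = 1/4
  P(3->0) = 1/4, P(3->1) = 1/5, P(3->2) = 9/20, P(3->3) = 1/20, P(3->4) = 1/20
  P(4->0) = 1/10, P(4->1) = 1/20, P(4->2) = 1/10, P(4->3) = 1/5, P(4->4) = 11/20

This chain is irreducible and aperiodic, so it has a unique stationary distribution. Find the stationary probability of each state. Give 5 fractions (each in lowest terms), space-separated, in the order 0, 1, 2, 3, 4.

The stationary distribution satisfies pi = pi * P, i.e.:
  pi_0 = 3/20*pi_0 + 7/10*pi_1 + 1/20*pi_2 + 1/4*pi_3 + 1/10*pi_4
  pi_1 = 1/20*pi_0 + 1/20*pi_1 + 7/20*pi_2 + 1/5*pi_3 + 1/20*pi_4
  pi_2 = 9/20*pi_0 + 1/10*pi_1 + 1/10*pi_2 + 9/20*pi_3 + 1/10*pi_4
  pi_3 = 1/5*pi_0 + 1/10*pi_1 + 1/4*pi_2 + 1/20*pi_3 + 1/5*pi_4
  pi_4 = 3/20*pi_0 + 1/20*pi_1 + 1/4*pi_2 + 1/20*pi_3 + 11/20*pi_4
with normalization: pi_0 + pi_1 + pi_2 + pi_3 + pi_4 = 1.

Using the first 4 balance equations plus normalization, the linear system A*pi = b is:
  [-17/20, 7/10, 1/20, 1/4, 1/10] . pi = 0
  [1/20, -19/20, 7/20, 1/5, 1/20] . pi = 0
  [9/20, 1/10, -9/10, 9/20, 1/10] . pi = 0
  [1/5, 1/10, 1/4, -19/20, 1/5] . pi = 0
  [1, 1, 1, 1, 1] . pi = 1

Solving yields:
  pi_0 = 17747/83633
  pi_1 = 24419/167266
  pi_2 = 19592/83633
  pi_3 = 14335/83633
  pi_4 = 39499/167266

Verification (pi * P):
  17747/83633*3/20 + 24419/167266*7/10 + 19592/83633*1/20 + 14335/83633*1/4 + 39499/167266*1/10 = 17747/83633 = pi_0  (ok)
  17747/83633*1/20 + 24419/167266*1/20 + 19592/83633*7/20 + 14335/83633*1/5 + 39499/167266*1/20 = 24419/167266 = pi_1  (ok)
  17747/83633*9/20 + 24419/167266*1/10 + 19592/83633*1/10 + 14335/83633*9/20 + 39499/167266*1/10 = 19592/83633 = pi_2  (ok)
  17747/83633*1/5 + 24419/167266*1/10 + 19592/83633*1/4 + 14335/83633*1/20 + 39499/167266*1/5 = 14335/83633 = pi_3  (ok)
  17747/83633*3/20 + 24419/167266*1/20 + 19592/83633*1/4 + 14335/83633*1/20 + 39499/167266*11/20 = 39499/167266 = pi_4  (ok)

Answer: 17747/83633 24419/167266 19592/83633 14335/83633 39499/167266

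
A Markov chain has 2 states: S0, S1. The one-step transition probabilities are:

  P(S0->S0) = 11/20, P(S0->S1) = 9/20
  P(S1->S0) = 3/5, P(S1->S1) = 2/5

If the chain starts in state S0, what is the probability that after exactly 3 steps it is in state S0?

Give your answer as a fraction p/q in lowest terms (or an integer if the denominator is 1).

Answer: 4571/8000

Derivation:
Computing P^3 by repeated multiplication:
P^1 =
  S0: [11/20, 9/20]
  S1: [3/5, 2/5]
P^2 =
  S0: [229/400, 171/400]
  S1: [57/100, 43/100]
P^3 =
  S0: [4571/8000, 3429/8000]
  S1: [1143/2000, 857/2000]

(P^3)[S0 -> S0] = 4571/8000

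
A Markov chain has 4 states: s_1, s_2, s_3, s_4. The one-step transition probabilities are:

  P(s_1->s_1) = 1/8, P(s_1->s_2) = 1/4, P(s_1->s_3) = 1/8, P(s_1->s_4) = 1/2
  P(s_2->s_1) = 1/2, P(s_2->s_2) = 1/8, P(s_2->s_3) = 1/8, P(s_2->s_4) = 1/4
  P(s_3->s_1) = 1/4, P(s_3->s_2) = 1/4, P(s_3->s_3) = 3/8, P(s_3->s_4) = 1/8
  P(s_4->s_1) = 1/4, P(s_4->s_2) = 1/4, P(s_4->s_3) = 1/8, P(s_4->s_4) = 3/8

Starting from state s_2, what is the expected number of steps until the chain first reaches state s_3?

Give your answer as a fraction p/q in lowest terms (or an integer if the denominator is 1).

Answer: 8

Derivation:
Let h_i = expected steps to first reach s_3 from state i.
Boundary: h_s_3 = 0.
First-step equations for the other states:
  h_s_1 = 1 + 1/8*h_s_1 + 1/4*h_s_2 + 1/8*h_s_3 + 1/2*h_s_4
  h_s_2 = 1 + 1/2*h_s_1 + 1/8*h_s_2 + 1/8*h_s_3 + 1/4*h_s_4
  h_s_4 = 1 + 1/4*h_s_1 + 1/4*h_s_2 + 1/8*h_s_3 + 3/8*h_s_4

Substituting h_s_3 = 0 and rearranging gives the linear system (I - Q) h = 1:
  [7/8, -1/4, -1/2] . (h_s_1, h_s_2, h_s_4) = 1
  [-1/2, 7/8, -1/4] . (h_s_1, h_s_2, h_s_4) = 1
  [-1/4, -1/4, 5/8] . (h_s_1, h_s_2, h_s_4) = 1

Solving yields:
  h_s_1 = 8
  h_s_2 = 8
  h_s_4 = 8

Starting state is s_2, so the expected hitting time is h_s_2 = 8.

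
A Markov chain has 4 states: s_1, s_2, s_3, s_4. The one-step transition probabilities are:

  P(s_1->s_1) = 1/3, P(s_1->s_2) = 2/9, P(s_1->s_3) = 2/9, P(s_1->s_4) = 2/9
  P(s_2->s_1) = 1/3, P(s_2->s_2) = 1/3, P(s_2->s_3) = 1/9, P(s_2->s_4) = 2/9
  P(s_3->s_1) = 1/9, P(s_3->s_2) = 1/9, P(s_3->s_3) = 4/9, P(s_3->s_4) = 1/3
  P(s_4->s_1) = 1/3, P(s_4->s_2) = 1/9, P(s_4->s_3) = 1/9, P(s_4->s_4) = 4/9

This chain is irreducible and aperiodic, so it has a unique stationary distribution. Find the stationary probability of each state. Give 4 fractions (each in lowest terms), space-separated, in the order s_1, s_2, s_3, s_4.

Answer: 2/7 9/49 3/14 31/98

Derivation:
The stationary distribution satisfies pi = pi * P, i.e.:
  pi_s_1 = 1/3*pi_s_1 + 1/3*pi_s_2 + 1/9*pi_s_3 + 1/3*pi_s_4
  pi_s_2 = 2/9*pi_s_1 + 1/3*pi_s_2 + 1/9*pi_s_3 + 1/9*pi_s_4
  pi_s_3 = 2/9*pi_s_1 + 1/9*pi_s_2 + 4/9*pi_s_3 + 1/9*pi_s_4
  pi_s_4 = 2/9*pi_s_1 + 2/9*pi_s_2 + 1/3*pi_s_3 + 4/9*pi_s_4
with normalization: pi_s_1 + pi_s_2 + pi_s_3 + pi_s_4 = 1.

Using the first 3 balance equations plus normalization, the linear system A*pi = b is:
  [-2/3, 1/3, 1/9, 1/3] . pi = 0
  [2/9, -2/3, 1/9, 1/9] . pi = 0
  [2/9, 1/9, -5/9, 1/9] . pi = 0
  [1, 1, 1, 1] . pi = 1

Solving yields:
  pi_s_1 = 2/7
  pi_s_2 = 9/49
  pi_s_3 = 3/14
  pi_s_4 = 31/98

Verification (pi * P):
  2/7*1/3 + 9/49*1/3 + 3/14*1/9 + 31/98*1/3 = 2/7 = pi_s_1  (ok)
  2/7*2/9 + 9/49*1/3 + 3/14*1/9 + 31/98*1/9 = 9/49 = pi_s_2  (ok)
  2/7*2/9 + 9/49*1/9 + 3/14*4/9 + 31/98*1/9 = 3/14 = pi_s_3  (ok)
  2/7*2/9 + 9/49*2/9 + 3/14*1/3 + 31/98*4/9 = 31/98 = pi_s_4  (ok)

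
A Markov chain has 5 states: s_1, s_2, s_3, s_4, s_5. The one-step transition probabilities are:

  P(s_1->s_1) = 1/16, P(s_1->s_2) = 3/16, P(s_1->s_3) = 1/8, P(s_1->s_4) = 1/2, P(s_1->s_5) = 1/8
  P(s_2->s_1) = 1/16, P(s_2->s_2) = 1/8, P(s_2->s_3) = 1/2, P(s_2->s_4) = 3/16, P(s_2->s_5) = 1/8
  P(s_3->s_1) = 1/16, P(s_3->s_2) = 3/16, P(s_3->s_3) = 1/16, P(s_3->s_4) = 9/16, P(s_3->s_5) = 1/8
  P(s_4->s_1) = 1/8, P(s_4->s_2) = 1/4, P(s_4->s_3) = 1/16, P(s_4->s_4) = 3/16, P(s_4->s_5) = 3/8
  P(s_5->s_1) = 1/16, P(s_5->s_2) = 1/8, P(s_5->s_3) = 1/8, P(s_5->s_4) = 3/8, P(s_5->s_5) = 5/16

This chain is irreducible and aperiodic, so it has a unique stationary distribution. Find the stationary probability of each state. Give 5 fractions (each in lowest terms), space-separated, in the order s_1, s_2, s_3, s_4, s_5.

The stationary distribution satisfies pi = pi * P, i.e.:
  pi_s_1 = 1/16*pi_s_1 + 1/16*pi_s_2 + 1/16*pi_s_3 + 1/8*pi_s_4 + 1/16*pi_s_5
  pi_s_2 = 3/16*pi_s_1 + 1/8*pi_s_2 + 3/16*pi_s_3 + 1/4*pi_s_4 + 1/8*pi_s_5
  pi_s_3 = 1/8*pi_s_1 + 1/2*pi_s_2 + 1/16*pi_s_3 + 1/16*pi_s_4 + 1/8*pi_s_5
  pi_s_4 = 1/2*pi_s_1 + 3/16*pi_s_2 + 9/16*pi_s_3 + 3/16*pi_s_4 + 3/8*pi_s_5
  pi_s_5 = 1/8*pi_s_1 + 1/8*pi_s_2 + 1/8*pi_s_3 + 3/8*pi_s_4 + 5/16*pi_s_5
with normalization: pi_s_1 + pi_s_2 + pi_s_3 + pi_s_4 + pi_s_5 = 1.

Using the first 4 balance equations plus normalization, the linear system A*pi = b is:
  [-15/16, 1/16, 1/16, 1/8, 1/16] . pi = 0
  [3/16, -7/8, 3/16, 1/4, 1/8] . pi = 0
  [1/8, 1/2, -15/16, 1/16, 1/8] . pi = 0
  [1/2, 3/16, 9/16, -13/16, 3/8] . pi = 0
  [1, 1, 1, 1, 1] . pi = 1

Solving yields:
  pi_s_1 = 6785/82141
  pi_s_2 = 14828/82141
  pi_s_3 = 13343/82141
  pi_s_4 = 26419/82141
  pi_s_5 = 20766/82141

Verification (pi * P):
  6785/82141*1/16 + 14828/82141*1/16 + 13343/82141*1/16 + 26419/82141*1/8 + 20766/82141*1/16 = 6785/82141 = pi_s_1  (ok)
  6785/82141*3/16 + 14828/82141*1/8 + 13343/82141*3/16 + 26419/82141*1/4 + 20766/82141*1/8 = 14828/82141 = pi_s_2  (ok)
  6785/82141*1/8 + 14828/82141*1/2 + 13343/82141*1/16 + 26419/82141*1/16 + 20766/82141*1/8 = 13343/82141 = pi_s_3  (ok)
  6785/82141*1/2 + 14828/82141*3/16 + 13343/82141*9/16 + 26419/82141*3/16 + 20766/82141*3/8 = 26419/82141 = pi_s_4  (ok)
  6785/82141*1/8 + 14828/82141*1/8 + 13343/82141*1/8 + 26419/82141*3/8 + 20766/82141*5/16 = 20766/82141 = pi_s_5  (ok)

Answer: 6785/82141 14828/82141 13343/82141 26419/82141 20766/82141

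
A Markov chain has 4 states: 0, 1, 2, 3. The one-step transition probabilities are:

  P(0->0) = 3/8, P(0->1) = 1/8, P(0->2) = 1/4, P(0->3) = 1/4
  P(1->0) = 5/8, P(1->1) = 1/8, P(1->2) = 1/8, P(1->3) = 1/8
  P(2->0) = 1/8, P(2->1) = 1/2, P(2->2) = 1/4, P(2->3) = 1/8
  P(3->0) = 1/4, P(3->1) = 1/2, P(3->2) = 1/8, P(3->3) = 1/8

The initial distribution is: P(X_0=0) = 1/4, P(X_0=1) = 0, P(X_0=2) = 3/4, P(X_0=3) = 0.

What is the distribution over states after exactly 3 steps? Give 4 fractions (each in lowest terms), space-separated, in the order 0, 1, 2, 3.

Propagating the distribution step by step (d_{t+1} = d_t * P):
d_0 = (0=1/4, 1=0, 2=3/4, 3=0)
  d_1[0] = 1/4*3/8 + 0*5/8 + 3/4*1/8 + 0*1/4 = 3/16
  d_1[1] = 1/4*1/8 + 0*1/8 + 3/4*1/2 + 0*1/2 = 13/32
  d_1[2] = 1/4*1/4 + 0*1/8 + 3/4*1/4 + 0*1/8 = 1/4
  d_1[3] = 1/4*1/4 + 0*1/8 + 3/4*1/8 + 0*1/8 = 5/32
d_1 = (0=3/16, 1=13/32, 2=1/4, 3=5/32)
  d_2[0] = 3/16*3/8 + 13/32*5/8 + 1/4*1/8 + 5/32*1/4 = 101/256
  d_2[1] = 3/16*1/8 + 13/32*1/8 + 1/4*1/2 + 5/32*1/2 = 71/256
  d_2[2] = 3/16*1/4 + 13/32*1/8 + 1/4*1/4 + 5/32*1/8 = 23/128
  d_2[3] = 3/16*1/4 + 13/32*1/8 + 1/4*1/8 + 5/32*1/8 = 19/128
d_2 = (0=101/256, 1=71/256, 2=23/128, 3=19/128)
  d_3[0] = 101/256*3/8 + 71/256*5/8 + 23/128*1/8 + 19/128*1/4 = 195/512
  d_3[1] = 101/256*1/8 + 71/256*1/8 + 23/128*1/2 + 19/128*1/2 = 127/512
  d_3[2] = 101/256*1/4 + 71/256*1/8 + 23/128*1/4 + 19/128*1/8 = 403/2048
  d_3[3] = 101/256*1/4 + 71/256*1/8 + 23/128*1/8 + 19/128*1/8 = 357/2048
d_3 = (0=195/512, 1=127/512, 2=403/2048, 3=357/2048)

Answer: 195/512 127/512 403/2048 357/2048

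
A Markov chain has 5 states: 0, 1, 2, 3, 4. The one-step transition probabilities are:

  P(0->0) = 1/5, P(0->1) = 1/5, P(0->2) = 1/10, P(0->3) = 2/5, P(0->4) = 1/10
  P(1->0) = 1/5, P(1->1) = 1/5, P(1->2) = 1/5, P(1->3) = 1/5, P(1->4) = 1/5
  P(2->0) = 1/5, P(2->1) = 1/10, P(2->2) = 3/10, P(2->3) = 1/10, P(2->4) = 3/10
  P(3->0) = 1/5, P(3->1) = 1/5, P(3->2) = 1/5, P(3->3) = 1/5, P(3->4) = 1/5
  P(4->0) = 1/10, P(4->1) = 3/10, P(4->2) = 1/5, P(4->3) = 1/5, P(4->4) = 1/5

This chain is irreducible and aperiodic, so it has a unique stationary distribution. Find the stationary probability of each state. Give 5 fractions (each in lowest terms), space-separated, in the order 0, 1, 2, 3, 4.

The stationary distribution satisfies pi = pi * P, i.e.:
  pi_0 = 1/5*pi_0 + 1/5*pi_1 + 1/5*pi_2 + 1/5*pi_3 + 1/10*pi_4
  pi_1 = 1/5*pi_0 + 1/5*pi_1 + 1/10*pi_2 + 1/5*pi_3 + 3/10*pi_4
  pi_2 = 1/10*pi_0 + 1/5*pi_1 + 3/10*pi_2 + 1/5*pi_3 + 1/5*pi_4
  pi_3 = 2/5*pi_0 + 1/5*pi_1 + 1/10*pi_2 + 1/5*pi_3 + 1/5*pi_4
  pi_4 = 1/10*pi_0 + 1/5*pi_1 + 3/10*pi_2 + 1/5*pi_3 + 1/5*pi_4
with normalization: pi_0 + pi_1 + pi_2 + pi_3 + pi_4 = 1.

Using the first 4 balance equations plus normalization, the linear system A*pi = b is:
  [-4/5, 1/5, 1/5, 1/5, 1/10] . pi = 0
  [1/5, -4/5, 1/10, 1/5, 3/10] . pi = 0
  [1/10, 1/5, -7/10, 1/5, 1/5] . pi = 0
  [2/5, 1/5, 1/10, -4/5, 1/5] . pi = 0
  [1, 1, 1, 1, 1] . pi = 1

Solving yields:
  pi_0 = 16/89
  pi_1 = 1/5
  pi_2 = 18/89
  pi_3 = 96/445
  pi_4 = 18/89

Verification (pi * P):
  16/89*1/5 + 1/5*1/5 + 18/89*1/5 + 96/445*1/5 + 18/89*1/10 = 16/89 = pi_0  (ok)
  16/89*1/5 + 1/5*1/5 + 18/89*1/10 + 96/445*1/5 + 18/89*3/10 = 1/5 = pi_1  (ok)
  16/89*1/10 + 1/5*1/5 + 18/89*3/10 + 96/445*1/5 + 18/89*1/5 = 18/89 = pi_2  (ok)
  16/89*2/5 + 1/5*1/5 + 18/89*1/10 + 96/445*1/5 + 18/89*1/5 = 96/445 = pi_3  (ok)
  16/89*1/10 + 1/5*1/5 + 18/89*3/10 + 96/445*1/5 + 18/89*1/5 = 18/89 = pi_4  (ok)

Answer: 16/89 1/5 18/89 96/445 18/89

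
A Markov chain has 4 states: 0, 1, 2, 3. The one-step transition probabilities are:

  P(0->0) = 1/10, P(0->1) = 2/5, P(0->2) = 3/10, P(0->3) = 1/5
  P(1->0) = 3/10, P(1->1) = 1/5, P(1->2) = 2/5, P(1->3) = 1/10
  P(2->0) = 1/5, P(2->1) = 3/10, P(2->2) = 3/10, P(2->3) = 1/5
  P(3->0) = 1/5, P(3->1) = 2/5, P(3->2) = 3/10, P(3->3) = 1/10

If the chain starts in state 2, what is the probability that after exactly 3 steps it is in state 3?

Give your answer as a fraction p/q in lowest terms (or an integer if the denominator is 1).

Computing P^3 by repeated multiplication:
P^1 =
  0: [1/10, 2/5, 3/10, 1/5]
  1: [3/10, 1/5, 2/5, 1/10]
  2: [1/5, 3/10, 3/10, 1/5]
  3: [1/5, 2/5, 3/10, 1/10]
P^2 =
  0: [23/100, 29/100, 17/50, 7/50]
  1: [19/100, 8/25, 8/25, 17/100]
  2: [21/100, 31/100, 33/100, 3/20]
  3: [11/50, 29/100, 17/50, 3/20]
P^3 =
  0: [103/500, 77/250, 329/1000, 157/1000]
  1: [213/1000, 38/125, 83/250, 151/1000]
  2: [21/100, 61/200, 331/1000, 77/500]
  3: [207/1000, 77/250, 329/1000, 39/250]

(P^3)[2 -> 3] = 77/500

Answer: 77/500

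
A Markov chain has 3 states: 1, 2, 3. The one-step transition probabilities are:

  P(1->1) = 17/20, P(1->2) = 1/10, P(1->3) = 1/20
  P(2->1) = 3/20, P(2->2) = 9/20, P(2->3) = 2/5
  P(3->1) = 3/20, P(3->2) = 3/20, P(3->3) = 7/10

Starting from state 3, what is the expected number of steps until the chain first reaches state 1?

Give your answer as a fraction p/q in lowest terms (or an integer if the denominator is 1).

Let h_i = expected steps to first reach 1 from state i.
Boundary: h_1 = 0.
First-step equations for the other states:
  h_2 = 1 + 3/20*h_1 + 9/20*h_2 + 2/5*h_3
  h_3 = 1 + 3/20*h_1 + 3/20*h_2 + 7/10*h_3

Substituting h_1 = 0 and rearranging gives the linear system (I - Q) h = 1:
  [11/20, -2/5] . (h_2, h_3) = 1
  [-3/20, 3/10] . (h_2, h_3) = 1

Solving yields:
  h_2 = 20/3
  h_3 = 20/3

Starting state is 3, so the expected hitting time is h_3 = 20/3.

Answer: 20/3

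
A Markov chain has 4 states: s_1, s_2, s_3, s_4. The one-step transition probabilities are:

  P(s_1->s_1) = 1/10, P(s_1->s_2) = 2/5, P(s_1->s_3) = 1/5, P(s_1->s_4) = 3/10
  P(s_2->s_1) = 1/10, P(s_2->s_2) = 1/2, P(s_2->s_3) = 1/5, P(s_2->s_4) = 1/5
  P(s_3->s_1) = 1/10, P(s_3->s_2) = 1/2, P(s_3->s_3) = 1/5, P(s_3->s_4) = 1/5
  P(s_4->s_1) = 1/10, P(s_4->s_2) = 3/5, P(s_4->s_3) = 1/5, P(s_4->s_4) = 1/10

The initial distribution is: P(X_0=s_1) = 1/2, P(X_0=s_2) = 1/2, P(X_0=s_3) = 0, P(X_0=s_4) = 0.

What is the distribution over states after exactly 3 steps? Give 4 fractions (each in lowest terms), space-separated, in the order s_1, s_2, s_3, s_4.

Propagating the distribution step by step (d_{t+1} = d_t * P):
d_0 = (s_1=1/2, s_2=1/2, s_3=0, s_4=0)
  d_1[s_1] = 1/2*1/10 + 1/2*1/10 + 0*1/10 + 0*1/10 = 1/10
  d_1[s_2] = 1/2*2/5 + 1/2*1/2 + 0*1/2 + 0*3/5 = 9/20
  d_1[s_3] = 1/2*1/5 + 1/2*1/5 + 0*1/5 + 0*1/5 = 1/5
  d_1[s_4] = 1/2*3/10 + 1/2*1/5 + 0*1/5 + 0*1/10 = 1/4
d_1 = (s_1=1/10, s_2=9/20, s_3=1/5, s_4=1/4)
  d_2[s_1] = 1/10*1/10 + 9/20*1/10 + 1/5*1/10 + 1/4*1/10 = 1/10
  d_2[s_2] = 1/10*2/5 + 9/20*1/2 + 1/5*1/2 + 1/4*3/5 = 103/200
  d_2[s_3] = 1/10*1/5 + 9/20*1/5 + 1/5*1/5 + 1/4*1/5 = 1/5
  d_2[s_4] = 1/10*3/10 + 9/20*1/5 + 1/5*1/5 + 1/4*1/10 = 37/200
d_2 = (s_1=1/10, s_2=103/200, s_3=1/5, s_4=37/200)
  d_3[s_1] = 1/10*1/10 + 103/200*1/10 + 1/5*1/10 + 37/200*1/10 = 1/10
  d_3[s_2] = 1/10*2/5 + 103/200*1/2 + 1/5*1/2 + 37/200*3/5 = 1017/2000
  d_3[s_3] = 1/10*1/5 + 103/200*1/5 + 1/5*1/5 + 37/200*1/5 = 1/5
  d_3[s_4] = 1/10*3/10 + 103/200*1/5 + 1/5*1/5 + 37/200*1/10 = 383/2000
d_3 = (s_1=1/10, s_2=1017/2000, s_3=1/5, s_4=383/2000)

Answer: 1/10 1017/2000 1/5 383/2000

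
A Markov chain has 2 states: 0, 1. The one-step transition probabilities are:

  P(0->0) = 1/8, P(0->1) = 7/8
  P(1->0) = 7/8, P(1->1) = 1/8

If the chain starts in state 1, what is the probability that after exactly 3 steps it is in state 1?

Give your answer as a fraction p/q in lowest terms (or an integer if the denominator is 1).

Computing P^3 by repeated multiplication:
P^1 =
  0: [1/8, 7/8]
  1: [7/8, 1/8]
P^2 =
  0: [25/32, 7/32]
  1: [7/32, 25/32]
P^3 =
  0: [37/128, 91/128]
  1: [91/128, 37/128]

(P^3)[1 -> 1] = 37/128

Answer: 37/128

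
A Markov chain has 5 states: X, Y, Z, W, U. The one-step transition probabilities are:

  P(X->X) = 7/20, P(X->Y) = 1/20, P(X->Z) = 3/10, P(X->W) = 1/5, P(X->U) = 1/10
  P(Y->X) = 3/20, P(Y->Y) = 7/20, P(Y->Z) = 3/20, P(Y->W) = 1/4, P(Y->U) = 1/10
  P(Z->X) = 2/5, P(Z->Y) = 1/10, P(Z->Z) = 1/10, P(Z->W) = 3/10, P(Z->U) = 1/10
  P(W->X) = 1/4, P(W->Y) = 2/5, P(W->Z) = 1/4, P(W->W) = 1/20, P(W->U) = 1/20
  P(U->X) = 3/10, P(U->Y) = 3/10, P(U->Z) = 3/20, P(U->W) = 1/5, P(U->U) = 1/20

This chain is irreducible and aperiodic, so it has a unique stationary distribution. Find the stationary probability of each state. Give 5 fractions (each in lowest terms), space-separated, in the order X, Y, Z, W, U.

Answer: 47278/161703 35108/161703 32951/161703 10838/53901 13852/161703

Derivation:
The stationary distribution satisfies pi = pi * P, i.e.:
  pi_X = 7/20*pi_X + 3/20*pi_Y + 2/5*pi_Z + 1/4*pi_W + 3/10*pi_U
  pi_Y = 1/20*pi_X + 7/20*pi_Y + 1/10*pi_Z + 2/5*pi_W + 3/10*pi_U
  pi_Z = 3/10*pi_X + 3/20*pi_Y + 1/10*pi_Z + 1/4*pi_W + 3/20*pi_U
  pi_W = 1/5*pi_X + 1/4*pi_Y + 3/10*pi_Z + 1/20*pi_W + 1/5*pi_U
  pi_U = 1/10*pi_X + 1/10*pi_Y + 1/10*pi_Z + 1/20*pi_W + 1/20*pi_U
with normalization: pi_X + pi_Y + pi_Z + pi_W + pi_U = 1.

Using the first 4 balance equations plus normalization, the linear system A*pi = b is:
  [-13/20, 3/20, 2/5, 1/4, 3/10] . pi = 0
  [1/20, -13/20, 1/10, 2/5, 3/10] . pi = 0
  [3/10, 3/20, -9/10, 1/4, 3/20] . pi = 0
  [1/5, 1/4, 3/10, -19/20, 1/5] . pi = 0
  [1, 1, 1, 1, 1] . pi = 1

Solving yields:
  pi_X = 47278/161703
  pi_Y = 35108/161703
  pi_Z = 32951/161703
  pi_W = 10838/53901
  pi_U = 13852/161703

Verification (pi * P):
  47278/161703*7/20 + 35108/161703*3/20 + 32951/161703*2/5 + 10838/53901*1/4 + 13852/161703*3/10 = 47278/161703 = pi_X  (ok)
  47278/161703*1/20 + 35108/161703*7/20 + 32951/161703*1/10 + 10838/53901*2/5 + 13852/161703*3/10 = 35108/161703 = pi_Y  (ok)
  47278/161703*3/10 + 35108/161703*3/20 + 32951/161703*1/10 + 10838/53901*1/4 + 13852/161703*3/20 = 32951/161703 = pi_Z  (ok)
  47278/161703*1/5 + 35108/161703*1/4 + 32951/161703*3/10 + 10838/53901*1/20 + 13852/161703*1/5 = 10838/53901 = pi_W  (ok)
  47278/161703*1/10 + 35108/161703*1/10 + 32951/161703*1/10 + 10838/53901*1/20 + 13852/161703*1/20 = 13852/161703 = pi_U  (ok)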